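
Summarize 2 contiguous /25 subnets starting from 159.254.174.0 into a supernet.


Original prefix: /25
Number of subnets: 2 = 2^1
New prefix = 25 - 1 = 24
Supernet: 159.254.174.0/24


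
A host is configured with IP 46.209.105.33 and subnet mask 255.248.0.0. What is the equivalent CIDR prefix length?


Binary: 11111111.11111000.00000000.00000000
Count leading 1s
Prefix: /13


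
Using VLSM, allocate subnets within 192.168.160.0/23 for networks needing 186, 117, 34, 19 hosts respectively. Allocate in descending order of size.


186 hosts -> /24 (254 usable): 192.168.160.0/24
117 hosts -> /25 (126 usable): 192.168.161.0/25
34 hosts -> /26 (62 usable): 192.168.161.128/26
19 hosts -> /27 (30 usable): 192.168.161.192/27
Allocation: 192.168.160.0/24 (186 hosts, 254 usable); 192.168.161.0/25 (117 hosts, 126 usable); 192.168.161.128/26 (34 hosts, 62 usable); 192.168.161.192/27 (19 hosts, 30 usable)


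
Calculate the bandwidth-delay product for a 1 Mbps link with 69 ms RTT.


BDP = bandwidth * RTT
= 1 Mbps * 69 ms
= 1 * 1e6 * 69 / 1000 bits
= 69000 bits
= 8625 bytes
= 8.4229 KB
BDP = 69000 bits (8625 bytes)


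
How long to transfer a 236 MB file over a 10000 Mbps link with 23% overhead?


Effective throughput = 10000 * (1 - 23/100) = 7700 Mbps
File size in Mb = 236 * 8 = 1888 Mb
Time = 1888 / 7700
Time = 0.2452 seconds


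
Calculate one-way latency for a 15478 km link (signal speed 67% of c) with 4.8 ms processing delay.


Speed = 0.67 * 3e5 km/s = 201000 km/s
Propagation delay = 15478 / 201000 = 0.077 s = 77.005 ms
Processing delay = 4.8 ms
Total one-way latency = 81.805 ms


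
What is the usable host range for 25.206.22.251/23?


Network: 25.206.22.0
Broadcast: 25.206.23.255
First usable = network + 1
Last usable = broadcast - 1
Range: 25.206.22.1 to 25.206.23.254


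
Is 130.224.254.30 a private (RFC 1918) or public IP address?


RFC 1918 private ranges:
  10.0.0.0/8 (10.0.0.0 - 10.255.255.255)
  172.16.0.0/12 (172.16.0.0 - 172.31.255.255)
  192.168.0.0/16 (192.168.0.0 - 192.168.255.255)
Public (not in any RFC 1918 range)


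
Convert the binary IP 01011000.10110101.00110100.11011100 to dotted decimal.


01011000 = 88
10110101 = 181
00110100 = 52
11011100 = 220
IP: 88.181.52.220


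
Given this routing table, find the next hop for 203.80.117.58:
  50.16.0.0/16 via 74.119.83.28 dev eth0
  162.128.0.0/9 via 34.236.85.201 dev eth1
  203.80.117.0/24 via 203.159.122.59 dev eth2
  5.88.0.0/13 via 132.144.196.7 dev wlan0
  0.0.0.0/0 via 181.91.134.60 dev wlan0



Longest prefix match for 203.80.117.58:
  /16 50.16.0.0: no
  /9 162.128.0.0: no
  /24 203.80.117.0: MATCH
  /13 5.88.0.0: no
  /0 0.0.0.0: MATCH
Selected: next-hop 203.159.122.59 via eth2 (matched /24)


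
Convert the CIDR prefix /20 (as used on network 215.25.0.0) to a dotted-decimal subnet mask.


/20 means 20 network bits, 12 host bits
Binary: 11111111111111111111000000000000
Mask: 255.255.240.0


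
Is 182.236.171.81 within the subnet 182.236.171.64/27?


Subnet network: 182.236.171.64
Test IP AND mask: 182.236.171.64
Yes, 182.236.171.81 is in 182.236.171.64/27


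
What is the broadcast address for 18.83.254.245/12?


Network: 18.80.0.0/12
Host bits = 20
Set all host bits to 1:
Broadcast: 18.95.255.255


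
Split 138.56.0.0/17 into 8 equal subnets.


New prefix = 17 + 3 = 20
Each subnet has 4096 addresses
  138.56.0.0/20
  138.56.16.0/20
  138.56.32.0/20
  138.56.48.0/20
  138.56.64.0/20
  138.56.80.0/20
  138.56.96.0/20
  138.56.112.0/20
Subnets: 138.56.0.0/20, 138.56.16.0/20, 138.56.32.0/20, 138.56.48.0/20, 138.56.64.0/20, 138.56.80.0/20, 138.56.96.0/20, 138.56.112.0/20


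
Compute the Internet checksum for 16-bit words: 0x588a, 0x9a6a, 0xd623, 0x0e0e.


Sum all words (with carry folding):
+ 0x588a = 0x588a
+ 0x9a6a = 0xf2f4
+ 0xd623 = 0xc918
+ 0x0e0e = 0xd726
One's complement: ~0xd726
Checksum = 0x28d9


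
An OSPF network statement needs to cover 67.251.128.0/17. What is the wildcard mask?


Subnet mask: 255.255.128.0
Wildcard = 255.255.255.255 - subnet mask
255 - 255 = 0
255 - 255 = 0
255 - 128 = 127
255 - 0 = 255
Wildcard: 0.0.127.255


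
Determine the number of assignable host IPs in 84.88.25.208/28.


Host bits = 32 - 28 = 4
Total addresses = 2^4 = 16
Usable = total - 2 (network and broadcast)
Usable hosts: 14


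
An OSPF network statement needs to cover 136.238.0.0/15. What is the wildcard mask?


Subnet mask: 255.254.0.0
Wildcard = 255.255.255.255 - subnet mask
255 - 255 = 0
255 - 254 = 1
255 - 0 = 255
255 - 0 = 255
Wildcard: 0.1.255.255


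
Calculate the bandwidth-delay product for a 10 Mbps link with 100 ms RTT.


BDP = bandwidth * RTT
= 10 Mbps * 100 ms
= 10 * 1e6 * 100 / 1000 bits
= 1000000 bits
= 125000 bytes
= 122.0703 KB
BDP = 1000000 bits (125000 bytes)


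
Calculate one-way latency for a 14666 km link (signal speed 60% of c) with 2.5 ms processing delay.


Speed = 0.6 * 3e5 km/s = 180000 km/s
Propagation delay = 14666 / 180000 = 0.0815 s = 81.4778 ms
Processing delay = 2.5 ms
Total one-way latency = 83.9778 ms


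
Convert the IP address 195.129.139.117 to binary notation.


195 = 11000011
129 = 10000001
139 = 10001011
117 = 01110101
Binary: 11000011.10000001.10001011.01110101


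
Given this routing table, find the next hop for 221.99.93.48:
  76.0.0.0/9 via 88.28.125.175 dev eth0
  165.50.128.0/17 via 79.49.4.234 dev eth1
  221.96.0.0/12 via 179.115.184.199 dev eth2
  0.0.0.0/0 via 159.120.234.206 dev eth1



Longest prefix match for 221.99.93.48:
  /9 76.0.0.0: no
  /17 165.50.128.0: no
  /12 221.96.0.0: MATCH
  /0 0.0.0.0: MATCH
Selected: next-hop 179.115.184.199 via eth2 (matched /12)


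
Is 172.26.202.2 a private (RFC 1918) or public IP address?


RFC 1918 private ranges:
  10.0.0.0/8 (10.0.0.0 - 10.255.255.255)
  172.16.0.0/12 (172.16.0.0 - 172.31.255.255)
  192.168.0.0/16 (192.168.0.0 - 192.168.255.255)
Private (in 172.16.0.0/12)


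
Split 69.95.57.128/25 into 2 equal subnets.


New prefix = 25 + 1 = 26
Each subnet has 64 addresses
  69.95.57.128/26
  69.95.57.192/26
Subnets: 69.95.57.128/26, 69.95.57.192/26


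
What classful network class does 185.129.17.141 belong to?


First octet: 185
Binary: 10111001
10xxxxxx -> Class B (128-191)
Class B, default mask 255.255.0.0 (/16)


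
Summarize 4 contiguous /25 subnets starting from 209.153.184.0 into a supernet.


Original prefix: /25
Number of subnets: 4 = 2^2
New prefix = 25 - 2 = 23
Supernet: 209.153.184.0/23


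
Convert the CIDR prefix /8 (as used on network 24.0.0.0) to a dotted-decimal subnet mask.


/8 means 8 network bits, 24 host bits
Binary: 11111111000000000000000000000000
Mask: 255.0.0.0


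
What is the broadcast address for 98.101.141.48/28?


Network: 98.101.141.48/28
Host bits = 4
Set all host bits to 1:
Broadcast: 98.101.141.63


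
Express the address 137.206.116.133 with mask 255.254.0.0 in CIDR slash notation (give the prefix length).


Binary: 11111111.11111110.00000000.00000000
Count leading 1s
Prefix: /15


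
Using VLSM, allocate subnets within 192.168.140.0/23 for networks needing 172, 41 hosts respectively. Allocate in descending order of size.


172 hosts -> /24 (254 usable): 192.168.140.0/24
41 hosts -> /26 (62 usable): 192.168.141.0/26
Allocation: 192.168.140.0/24 (172 hosts, 254 usable); 192.168.141.0/26 (41 hosts, 62 usable)


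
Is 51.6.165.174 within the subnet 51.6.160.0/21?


Subnet network: 51.6.160.0
Test IP AND mask: 51.6.160.0
Yes, 51.6.165.174 is in 51.6.160.0/21


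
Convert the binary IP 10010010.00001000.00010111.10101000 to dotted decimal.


10010010 = 146
00001000 = 8
00010111 = 23
10101000 = 168
IP: 146.8.23.168


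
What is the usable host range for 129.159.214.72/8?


Network: 129.0.0.0
Broadcast: 129.255.255.255
First usable = network + 1
Last usable = broadcast - 1
Range: 129.0.0.1 to 129.255.255.254


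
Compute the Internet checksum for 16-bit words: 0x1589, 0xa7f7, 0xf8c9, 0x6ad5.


Sum all words (with carry folding):
+ 0x1589 = 0x1589
+ 0xa7f7 = 0xbd80
+ 0xf8c9 = 0xb64a
+ 0x6ad5 = 0x2120
One's complement: ~0x2120
Checksum = 0xdedf


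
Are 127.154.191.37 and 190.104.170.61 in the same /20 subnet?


Mask: 255.255.240.0
127.154.191.37 AND mask = 127.154.176.0
190.104.170.61 AND mask = 190.104.160.0
No, different subnets (127.154.176.0 vs 190.104.160.0)


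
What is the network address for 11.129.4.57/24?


IP:   00001011.10000001.00000100.00111001
Mask: 11111111.11111111.11111111.00000000
AND operation:
Net:  00001011.10000001.00000100.00000000
Network: 11.129.4.0/24


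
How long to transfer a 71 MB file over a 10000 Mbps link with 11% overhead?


Effective throughput = 10000 * (1 - 11/100) = 8900 Mbps
File size in Mb = 71 * 8 = 568 Mb
Time = 568 / 8900
Time = 0.0638 seconds


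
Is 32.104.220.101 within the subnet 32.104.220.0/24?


Subnet network: 32.104.220.0
Test IP AND mask: 32.104.220.0
Yes, 32.104.220.101 is in 32.104.220.0/24


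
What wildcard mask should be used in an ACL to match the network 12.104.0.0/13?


Subnet mask: 255.248.0.0
Wildcard = 255.255.255.255 - subnet mask
255 - 255 = 0
255 - 248 = 7
255 - 0 = 255
255 - 0 = 255
Wildcard: 0.7.255.255


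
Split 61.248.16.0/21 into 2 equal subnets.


New prefix = 21 + 1 = 22
Each subnet has 1024 addresses
  61.248.16.0/22
  61.248.20.0/22
Subnets: 61.248.16.0/22, 61.248.20.0/22


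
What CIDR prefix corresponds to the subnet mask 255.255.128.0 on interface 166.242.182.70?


Binary: 11111111.11111111.10000000.00000000
Count leading 1s
Prefix: /17


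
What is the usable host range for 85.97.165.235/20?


Network: 85.97.160.0
Broadcast: 85.97.175.255
First usable = network + 1
Last usable = broadcast - 1
Range: 85.97.160.1 to 85.97.175.254


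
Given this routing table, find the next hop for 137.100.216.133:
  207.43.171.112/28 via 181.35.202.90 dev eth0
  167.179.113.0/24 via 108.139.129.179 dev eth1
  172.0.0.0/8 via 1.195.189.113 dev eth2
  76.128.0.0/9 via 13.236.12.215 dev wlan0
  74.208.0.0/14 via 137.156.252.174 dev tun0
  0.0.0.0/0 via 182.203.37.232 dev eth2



Longest prefix match for 137.100.216.133:
  /28 207.43.171.112: no
  /24 167.179.113.0: no
  /8 172.0.0.0: no
  /9 76.128.0.0: no
  /14 74.208.0.0: no
  /0 0.0.0.0: MATCH
Selected: next-hop 182.203.37.232 via eth2 (matched /0)


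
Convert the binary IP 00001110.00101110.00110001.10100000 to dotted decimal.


00001110 = 14
00101110 = 46
00110001 = 49
10100000 = 160
IP: 14.46.49.160


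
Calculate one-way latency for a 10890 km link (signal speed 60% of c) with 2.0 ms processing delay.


Speed = 0.6 * 3e5 km/s = 180000 km/s
Propagation delay = 10890 / 180000 = 0.0605 s = 60.5 ms
Processing delay = 2.0 ms
Total one-way latency = 62.5 ms


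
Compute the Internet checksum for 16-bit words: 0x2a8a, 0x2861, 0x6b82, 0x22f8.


Sum all words (with carry folding):
+ 0x2a8a = 0x2a8a
+ 0x2861 = 0x52eb
+ 0x6b82 = 0xbe6d
+ 0x22f8 = 0xe165
One's complement: ~0xe165
Checksum = 0x1e9a


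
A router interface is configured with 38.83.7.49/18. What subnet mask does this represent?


/18 means 18 network bits, 14 host bits
Binary: 11111111111111111100000000000000
Mask: 255.255.192.0


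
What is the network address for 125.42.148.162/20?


IP:   01111101.00101010.10010100.10100010
Mask: 11111111.11111111.11110000.00000000
AND operation:
Net:  01111101.00101010.10010000.00000000
Network: 125.42.144.0/20


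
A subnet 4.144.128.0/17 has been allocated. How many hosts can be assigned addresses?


Host bits = 32 - 17 = 15
Total addresses = 2^15 = 32768
Usable = total - 2 (network and broadcast)
Usable hosts: 32766


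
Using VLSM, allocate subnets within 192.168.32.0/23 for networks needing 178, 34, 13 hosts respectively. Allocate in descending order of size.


178 hosts -> /24 (254 usable): 192.168.32.0/24
34 hosts -> /26 (62 usable): 192.168.33.0/26
13 hosts -> /28 (14 usable): 192.168.33.64/28
Allocation: 192.168.32.0/24 (178 hosts, 254 usable); 192.168.33.0/26 (34 hosts, 62 usable); 192.168.33.64/28 (13 hosts, 14 usable)


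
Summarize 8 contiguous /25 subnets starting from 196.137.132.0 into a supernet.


Original prefix: /25
Number of subnets: 8 = 2^3
New prefix = 25 - 3 = 22
Supernet: 196.137.132.0/22


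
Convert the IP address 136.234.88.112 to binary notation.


136 = 10001000
234 = 11101010
88 = 01011000
112 = 01110000
Binary: 10001000.11101010.01011000.01110000


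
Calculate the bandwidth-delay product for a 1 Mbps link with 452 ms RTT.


BDP = bandwidth * RTT
= 1 Mbps * 452 ms
= 1 * 1e6 * 452 / 1000 bits
= 452000 bits
= 56500 bytes
= 55.1758 KB
BDP = 452000 bits (56500 bytes)


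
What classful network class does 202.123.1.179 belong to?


First octet: 202
Binary: 11001010
110xxxxx -> Class C (192-223)
Class C, default mask 255.255.255.0 (/24)


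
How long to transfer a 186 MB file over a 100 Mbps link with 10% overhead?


Effective throughput = 100 * (1 - 10/100) = 90 Mbps
File size in Mb = 186 * 8 = 1488 Mb
Time = 1488 / 90
Time = 16.5333 seconds


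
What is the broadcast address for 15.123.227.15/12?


Network: 15.112.0.0/12
Host bits = 20
Set all host bits to 1:
Broadcast: 15.127.255.255


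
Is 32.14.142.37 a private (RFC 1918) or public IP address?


RFC 1918 private ranges:
  10.0.0.0/8 (10.0.0.0 - 10.255.255.255)
  172.16.0.0/12 (172.16.0.0 - 172.31.255.255)
  192.168.0.0/16 (192.168.0.0 - 192.168.255.255)
Public (not in any RFC 1918 range)


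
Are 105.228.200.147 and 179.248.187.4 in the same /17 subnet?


Mask: 255.255.128.0
105.228.200.147 AND mask = 105.228.128.0
179.248.187.4 AND mask = 179.248.128.0
No, different subnets (105.228.128.0 vs 179.248.128.0)


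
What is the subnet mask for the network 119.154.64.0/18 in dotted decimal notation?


/18 means 18 network bits, 14 host bits
Binary: 11111111111111111100000000000000
Mask: 255.255.192.0


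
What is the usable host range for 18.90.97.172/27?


Network: 18.90.97.160
Broadcast: 18.90.97.191
First usable = network + 1
Last usable = broadcast - 1
Range: 18.90.97.161 to 18.90.97.190


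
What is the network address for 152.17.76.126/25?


IP:   10011000.00010001.01001100.01111110
Mask: 11111111.11111111.11111111.10000000
AND operation:
Net:  10011000.00010001.01001100.00000000
Network: 152.17.76.0/25


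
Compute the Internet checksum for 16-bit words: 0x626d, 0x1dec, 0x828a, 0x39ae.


Sum all words (with carry folding):
+ 0x626d = 0x626d
+ 0x1dec = 0x8059
+ 0x828a = 0x02e4
+ 0x39ae = 0x3c92
One's complement: ~0x3c92
Checksum = 0xc36d


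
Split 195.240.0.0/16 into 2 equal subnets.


New prefix = 16 + 1 = 17
Each subnet has 32768 addresses
  195.240.0.0/17
  195.240.128.0/17
Subnets: 195.240.0.0/17, 195.240.128.0/17


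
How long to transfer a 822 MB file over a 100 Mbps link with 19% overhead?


Effective throughput = 100 * (1 - 19/100) = 81 Mbps
File size in Mb = 822 * 8 = 6576 Mb
Time = 6576 / 81
Time = 81.1852 seconds


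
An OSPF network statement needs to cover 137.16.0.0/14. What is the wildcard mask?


Subnet mask: 255.252.0.0
Wildcard = 255.255.255.255 - subnet mask
255 - 255 = 0
255 - 252 = 3
255 - 0 = 255
255 - 0 = 255
Wildcard: 0.3.255.255


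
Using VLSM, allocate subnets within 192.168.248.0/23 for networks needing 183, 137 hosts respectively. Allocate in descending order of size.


183 hosts -> /24 (254 usable): 192.168.248.0/24
137 hosts -> /24 (254 usable): 192.168.249.0/24
Allocation: 192.168.248.0/24 (183 hosts, 254 usable); 192.168.249.0/24 (137 hosts, 254 usable)


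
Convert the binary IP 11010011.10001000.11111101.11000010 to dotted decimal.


11010011 = 211
10001000 = 136
11111101 = 253
11000010 = 194
IP: 211.136.253.194


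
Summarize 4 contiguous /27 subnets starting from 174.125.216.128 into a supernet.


Original prefix: /27
Number of subnets: 4 = 2^2
New prefix = 27 - 2 = 25
Supernet: 174.125.216.128/25


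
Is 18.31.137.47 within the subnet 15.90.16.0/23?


Subnet network: 15.90.16.0
Test IP AND mask: 18.31.136.0
No, 18.31.137.47 is not in 15.90.16.0/23


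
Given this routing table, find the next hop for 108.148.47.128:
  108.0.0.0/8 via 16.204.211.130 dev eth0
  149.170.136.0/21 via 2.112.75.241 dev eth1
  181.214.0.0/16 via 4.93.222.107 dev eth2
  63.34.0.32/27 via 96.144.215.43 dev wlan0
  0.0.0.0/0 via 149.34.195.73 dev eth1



Longest prefix match for 108.148.47.128:
  /8 108.0.0.0: MATCH
  /21 149.170.136.0: no
  /16 181.214.0.0: no
  /27 63.34.0.32: no
  /0 0.0.0.0: MATCH
Selected: next-hop 16.204.211.130 via eth0 (matched /8)


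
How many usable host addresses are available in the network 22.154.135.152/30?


Host bits = 32 - 30 = 2
Total addresses = 2^2 = 4
Usable = total - 2 (network and broadcast)
Usable hosts: 2


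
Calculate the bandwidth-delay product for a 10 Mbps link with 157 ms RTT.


BDP = bandwidth * RTT
= 10 Mbps * 157 ms
= 10 * 1e6 * 157 / 1000 bits
= 1570000 bits
= 196250 bytes
= 191.6504 KB
BDP = 1570000 bits (196250 bytes)


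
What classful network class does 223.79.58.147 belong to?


First octet: 223
Binary: 11011111
110xxxxx -> Class C (192-223)
Class C, default mask 255.255.255.0 (/24)


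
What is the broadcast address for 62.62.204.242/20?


Network: 62.62.192.0/20
Host bits = 12
Set all host bits to 1:
Broadcast: 62.62.207.255


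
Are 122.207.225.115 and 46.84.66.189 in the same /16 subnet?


Mask: 255.255.0.0
122.207.225.115 AND mask = 122.207.0.0
46.84.66.189 AND mask = 46.84.0.0
No, different subnets (122.207.0.0 vs 46.84.0.0)


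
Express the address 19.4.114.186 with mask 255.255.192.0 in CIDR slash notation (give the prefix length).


Binary: 11111111.11111111.11000000.00000000
Count leading 1s
Prefix: /18


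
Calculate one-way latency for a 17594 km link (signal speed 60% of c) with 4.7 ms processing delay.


Speed = 0.6 * 3e5 km/s = 180000 km/s
Propagation delay = 17594 / 180000 = 0.0977 s = 97.7444 ms
Processing delay = 4.7 ms
Total one-way latency = 102.4444 ms


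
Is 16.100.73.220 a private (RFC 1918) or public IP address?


RFC 1918 private ranges:
  10.0.0.0/8 (10.0.0.0 - 10.255.255.255)
  172.16.0.0/12 (172.16.0.0 - 172.31.255.255)
  192.168.0.0/16 (192.168.0.0 - 192.168.255.255)
Public (not in any RFC 1918 range)


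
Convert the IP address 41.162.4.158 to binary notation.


41 = 00101001
162 = 10100010
4 = 00000100
158 = 10011110
Binary: 00101001.10100010.00000100.10011110


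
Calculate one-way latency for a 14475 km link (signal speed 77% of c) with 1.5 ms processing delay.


Speed = 0.77 * 3e5 km/s = 231000 km/s
Propagation delay = 14475 / 231000 = 0.0627 s = 62.6623 ms
Processing delay = 1.5 ms
Total one-way latency = 64.1623 ms


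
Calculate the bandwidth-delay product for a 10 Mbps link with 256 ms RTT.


BDP = bandwidth * RTT
= 10 Mbps * 256 ms
= 10 * 1e6 * 256 / 1000 bits
= 2560000 bits
= 320000 bytes
= 312.5 KB
BDP = 2560000 bits (320000 bytes)


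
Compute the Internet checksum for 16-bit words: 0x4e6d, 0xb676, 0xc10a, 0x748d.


Sum all words (with carry folding):
+ 0x4e6d = 0x4e6d
+ 0xb676 = 0x04e4
+ 0xc10a = 0xc5ee
+ 0x748d = 0x3a7c
One's complement: ~0x3a7c
Checksum = 0xc583


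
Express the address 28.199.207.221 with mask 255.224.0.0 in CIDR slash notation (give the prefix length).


Binary: 11111111.11100000.00000000.00000000
Count leading 1s
Prefix: /11


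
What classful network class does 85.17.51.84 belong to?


First octet: 85
Binary: 01010101
0xxxxxxx -> Class A (1-126)
Class A, default mask 255.0.0.0 (/8)


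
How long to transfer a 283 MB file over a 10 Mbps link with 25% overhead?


Effective throughput = 10 * (1 - 25/100) = 7.5 Mbps
File size in Mb = 283 * 8 = 2264 Mb
Time = 2264 / 7.5
Time = 301.8667 seconds


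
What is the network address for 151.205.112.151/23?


IP:   10010111.11001101.01110000.10010111
Mask: 11111111.11111111.11111110.00000000
AND operation:
Net:  10010111.11001101.01110000.00000000
Network: 151.205.112.0/23


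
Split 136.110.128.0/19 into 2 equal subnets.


New prefix = 19 + 1 = 20
Each subnet has 4096 addresses
  136.110.128.0/20
  136.110.144.0/20
Subnets: 136.110.128.0/20, 136.110.144.0/20


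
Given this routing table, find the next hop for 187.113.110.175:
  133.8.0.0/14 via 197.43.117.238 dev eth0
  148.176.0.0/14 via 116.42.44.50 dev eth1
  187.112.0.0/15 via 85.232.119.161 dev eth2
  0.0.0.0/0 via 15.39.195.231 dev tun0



Longest prefix match for 187.113.110.175:
  /14 133.8.0.0: no
  /14 148.176.0.0: no
  /15 187.112.0.0: MATCH
  /0 0.0.0.0: MATCH
Selected: next-hop 85.232.119.161 via eth2 (matched /15)


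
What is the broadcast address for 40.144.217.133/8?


Network: 40.0.0.0/8
Host bits = 24
Set all host bits to 1:
Broadcast: 40.255.255.255


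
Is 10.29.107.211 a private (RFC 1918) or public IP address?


RFC 1918 private ranges:
  10.0.0.0/8 (10.0.0.0 - 10.255.255.255)
  172.16.0.0/12 (172.16.0.0 - 172.31.255.255)
  192.168.0.0/16 (192.168.0.0 - 192.168.255.255)
Private (in 10.0.0.0/8)


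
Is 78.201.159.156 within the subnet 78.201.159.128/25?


Subnet network: 78.201.159.128
Test IP AND mask: 78.201.159.128
Yes, 78.201.159.156 is in 78.201.159.128/25


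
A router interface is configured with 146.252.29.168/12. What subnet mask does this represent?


/12 means 12 network bits, 20 host bits
Binary: 11111111111100000000000000000000
Mask: 255.240.0.0


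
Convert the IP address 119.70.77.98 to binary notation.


119 = 01110111
70 = 01000110
77 = 01001101
98 = 01100010
Binary: 01110111.01000110.01001101.01100010


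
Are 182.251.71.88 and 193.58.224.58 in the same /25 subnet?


Mask: 255.255.255.128
182.251.71.88 AND mask = 182.251.71.0
193.58.224.58 AND mask = 193.58.224.0
No, different subnets (182.251.71.0 vs 193.58.224.0)


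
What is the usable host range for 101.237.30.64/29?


Network: 101.237.30.64
Broadcast: 101.237.30.71
First usable = network + 1
Last usable = broadcast - 1
Range: 101.237.30.65 to 101.237.30.70


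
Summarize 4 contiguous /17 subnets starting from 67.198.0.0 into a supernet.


Original prefix: /17
Number of subnets: 4 = 2^2
New prefix = 17 - 2 = 15
Supernet: 67.198.0.0/15


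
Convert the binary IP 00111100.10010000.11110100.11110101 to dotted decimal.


00111100 = 60
10010000 = 144
11110100 = 244
11110101 = 245
IP: 60.144.244.245


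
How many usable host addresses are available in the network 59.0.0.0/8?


Host bits = 32 - 8 = 24
Total addresses = 2^24 = 16777216
Usable = total - 2 (network and broadcast)
Usable hosts: 16777214


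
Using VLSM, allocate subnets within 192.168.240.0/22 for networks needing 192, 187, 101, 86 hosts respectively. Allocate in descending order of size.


192 hosts -> /24 (254 usable): 192.168.240.0/24
187 hosts -> /24 (254 usable): 192.168.241.0/24
101 hosts -> /25 (126 usable): 192.168.242.0/25
86 hosts -> /25 (126 usable): 192.168.242.128/25
Allocation: 192.168.240.0/24 (192 hosts, 254 usable); 192.168.241.0/24 (187 hosts, 254 usable); 192.168.242.0/25 (101 hosts, 126 usable); 192.168.242.128/25 (86 hosts, 126 usable)


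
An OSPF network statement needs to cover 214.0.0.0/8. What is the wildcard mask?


Subnet mask: 255.0.0.0
Wildcard = 255.255.255.255 - subnet mask
255 - 255 = 0
255 - 0 = 255
255 - 0 = 255
255 - 0 = 255
Wildcard: 0.255.255.255


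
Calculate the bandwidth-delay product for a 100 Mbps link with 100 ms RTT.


BDP = bandwidth * RTT
= 100 Mbps * 100 ms
= 100 * 1e6 * 100 / 1000 bits
= 10000000 bits
= 1250000 bytes
= 1220.7031 KB
BDP = 10000000 bits (1250000 bytes)


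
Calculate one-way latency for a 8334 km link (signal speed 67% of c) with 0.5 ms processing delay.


Speed = 0.67 * 3e5 km/s = 201000 km/s
Propagation delay = 8334 / 201000 = 0.0415 s = 41.4627 ms
Processing delay = 0.5 ms
Total one-way latency = 41.9627 ms


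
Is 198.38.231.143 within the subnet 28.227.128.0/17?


Subnet network: 28.227.128.0
Test IP AND mask: 198.38.128.0
No, 198.38.231.143 is not in 28.227.128.0/17


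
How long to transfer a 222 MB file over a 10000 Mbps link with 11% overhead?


Effective throughput = 10000 * (1 - 11/100) = 8900 Mbps
File size in Mb = 222 * 8 = 1776 Mb
Time = 1776 / 8900
Time = 0.1996 seconds


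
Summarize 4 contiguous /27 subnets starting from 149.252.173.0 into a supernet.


Original prefix: /27
Number of subnets: 4 = 2^2
New prefix = 27 - 2 = 25
Supernet: 149.252.173.0/25


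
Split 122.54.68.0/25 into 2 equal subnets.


New prefix = 25 + 1 = 26
Each subnet has 64 addresses
  122.54.68.0/26
  122.54.68.64/26
Subnets: 122.54.68.0/26, 122.54.68.64/26


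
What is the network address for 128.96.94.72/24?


IP:   10000000.01100000.01011110.01001000
Mask: 11111111.11111111.11111111.00000000
AND operation:
Net:  10000000.01100000.01011110.00000000
Network: 128.96.94.0/24


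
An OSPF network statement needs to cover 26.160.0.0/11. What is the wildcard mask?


Subnet mask: 255.224.0.0
Wildcard = 255.255.255.255 - subnet mask
255 - 255 = 0
255 - 224 = 31
255 - 0 = 255
255 - 0 = 255
Wildcard: 0.31.255.255


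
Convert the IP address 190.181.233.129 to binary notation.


190 = 10111110
181 = 10110101
233 = 11101001
129 = 10000001
Binary: 10111110.10110101.11101001.10000001


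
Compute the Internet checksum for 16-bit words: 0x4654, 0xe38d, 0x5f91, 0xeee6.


Sum all words (with carry folding):
+ 0x4654 = 0x4654
+ 0xe38d = 0x29e2
+ 0x5f91 = 0x8973
+ 0xeee6 = 0x785a
One's complement: ~0x785a
Checksum = 0x87a5


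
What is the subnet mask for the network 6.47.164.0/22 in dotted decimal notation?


/22 means 22 network bits, 10 host bits
Binary: 11111111111111111111110000000000
Mask: 255.255.252.0


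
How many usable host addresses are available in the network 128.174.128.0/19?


Host bits = 32 - 19 = 13
Total addresses = 2^13 = 8192
Usable = total - 2 (network and broadcast)
Usable hosts: 8190


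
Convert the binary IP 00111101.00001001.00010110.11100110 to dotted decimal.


00111101 = 61
00001001 = 9
00010110 = 22
11100110 = 230
IP: 61.9.22.230


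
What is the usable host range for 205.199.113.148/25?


Network: 205.199.113.128
Broadcast: 205.199.113.255
First usable = network + 1
Last usable = broadcast - 1
Range: 205.199.113.129 to 205.199.113.254


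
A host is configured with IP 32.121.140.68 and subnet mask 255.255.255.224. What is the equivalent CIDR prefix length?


Binary: 11111111.11111111.11111111.11100000
Count leading 1s
Prefix: /27


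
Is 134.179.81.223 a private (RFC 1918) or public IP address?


RFC 1918 private ranges:
  10.0.0.0/8 (10.0.0.0 - 10.255.255.255)
  172.16.0.0/12 (172.16.0.0 - 172.31.255.255)
  192.168.0.0/16 (192.168.0.0 - 192.168.255.255)
Public (not in any RFC 1918 range)


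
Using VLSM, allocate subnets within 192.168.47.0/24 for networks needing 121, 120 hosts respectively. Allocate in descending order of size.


121 hosts -> /25 (126 usable): 192.168.47.0/25
120 hosts -> /25 (126 usable): 192.168.47.128/25
Allocation: 192.168.47.0/25 (121 hosts, 126 usable); 192.168.47.128/25 (120 hosts, 126 usable)


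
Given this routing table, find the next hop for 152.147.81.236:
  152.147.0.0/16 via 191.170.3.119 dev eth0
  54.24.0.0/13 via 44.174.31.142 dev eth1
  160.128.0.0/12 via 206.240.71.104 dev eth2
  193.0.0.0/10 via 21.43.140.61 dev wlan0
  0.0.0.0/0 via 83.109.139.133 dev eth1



Longest prefix match for 152.147.81.236:
  /16 152.147.0.0: MATCH
  /13 54.24.0.0: no
  /12 160.128.0.0: no
  /10 193.0.0.0: no
  /0 0.0.0.0: MATCH
Selected: next-hop 191.170.3.119 via eth0 (matched /16)


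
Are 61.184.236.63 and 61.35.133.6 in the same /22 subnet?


Mask: 255.255.252.0
61.184.236.63 AND mask = 61.184.236.0
61.35.133.6 AND mask = 61.35.132.0
No, different subnets (61.184.236.0 vs 61.35.132.0)


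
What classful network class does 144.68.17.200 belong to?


First octet: 144
Binary: 10010000
10xxxxxx -> Class B (128-191)
Class B, default mask 255.255.0.0 (/16)


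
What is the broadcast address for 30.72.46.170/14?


Network: 30.72.0.0/14
Host bits = 18
Set all host bits to 1:
Broadcast: 30.75.255.255


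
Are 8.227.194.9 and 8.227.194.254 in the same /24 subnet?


Mask: 255.255.255.0
8.227.194.9 AND mask = 8.227.194.0
8.227.194.254 AND mask = 8.227.194.0
Yes, same subnet (8.227.194.0)


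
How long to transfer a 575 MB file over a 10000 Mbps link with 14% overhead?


Effective throughput = 10000 * (1 - 14/100) = 8600 Mbps
File size in Mb = 575 * 8 = 4600 Mb
Time = 4600 / 8600
Time = 0.5349 seconds


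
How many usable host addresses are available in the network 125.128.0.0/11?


Host bits = 32 - 11 = 21
Total addresses = 2^21 = 2097152
Usable = total - 2 (network and broadcast)
Usable hosts: 2097150


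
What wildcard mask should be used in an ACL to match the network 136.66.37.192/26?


Subnet mask: 255.255.255.192
Wildcard = 255.255.255.255 - subnet mask
255 - 255 = 0
255 - 255 = 0
255 - 255 = 0
255 - 192 = 63
Wildcard: 0.0.0.63


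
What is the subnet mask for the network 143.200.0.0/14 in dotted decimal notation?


/14 means 14 network bits, 18 host bits
Binary: 11111111111111000000000000000000
Mask: 255.252.0.0


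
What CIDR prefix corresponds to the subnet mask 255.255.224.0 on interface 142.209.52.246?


Binary: 11111111.11111111.11100000.00000000
Count leading 1s
Prefix: /19


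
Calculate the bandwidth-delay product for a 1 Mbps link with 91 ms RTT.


BDP = bandwidth * RTT
= 1 Mbps * 91 ms
= 1 * 1e6 * 91 / 1000 bits
= 91000 bits
= 11375 bytes
= 11.1084 KB
BDP = 91000 bits (11375 bytes)


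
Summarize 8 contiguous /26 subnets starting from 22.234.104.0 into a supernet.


Original prefix: /26
Number of subnets: 8 = 2^3
New prefix = 26 - 3 = 23
Supernet: 22.234.104.0/23


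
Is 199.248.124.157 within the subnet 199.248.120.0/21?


Subnet network: 199.248.120.0
Test IP AND mask: 199.248.120.0
Yes, 199.248.124.157 is in 199.248.120.0/21


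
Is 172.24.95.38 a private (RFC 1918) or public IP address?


RFC 1918 private ranges:
  10.0.0.0/8 (10.0.0.0 - 10.255.255.255)
  172.16.0.0/12 (172.16.0.0 - 172.31.255.255)
  192.168.0.0/16 (192.168.0.0 - 192.168.255.255)
Private (in 172.16.0.0/12)


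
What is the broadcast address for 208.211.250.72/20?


Network: 208.211.240.0/20
Host bits = 12
Set all host bits to 1:
Broadcast: 208.211.255.255


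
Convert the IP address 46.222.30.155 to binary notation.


46 = 00101110
222 = 11011110
30 = 00011110
155 = 10011011
Binary: 00101110.11011110.00011110.10011011


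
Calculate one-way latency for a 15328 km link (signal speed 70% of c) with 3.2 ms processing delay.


Speed = 0.7 * 3e5 km/s = 210000 km/s
Propagation delay = 15328 / 210000 = 0.073 s = 72.9905 ms
Processing delay = 3.2 ms
Total one-way latency = 76.1905 ms


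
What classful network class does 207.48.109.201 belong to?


First octet: 207
Binary: 11001111
110xxxxx -> Class C (192-223)
Class C, default mask 255.255.255.0 (/24)


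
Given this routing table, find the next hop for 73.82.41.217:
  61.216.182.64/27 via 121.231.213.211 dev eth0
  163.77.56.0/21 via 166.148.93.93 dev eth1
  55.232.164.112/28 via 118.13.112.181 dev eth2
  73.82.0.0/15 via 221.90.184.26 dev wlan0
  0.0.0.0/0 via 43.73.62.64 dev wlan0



Longest prefix match for 73.82.41.217:
  /27 61.216.182.64: no
  /21 163.77.56.0: no
  /28 55.232.164.112: no
  /15 73.82.0.0: MATCH
  /0 0.0.0.0: MATCH
Selected: next-hop 221.90.184.26 via wlan0 (matched /15)


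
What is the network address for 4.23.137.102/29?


IP:   00000100.00010111.10001001.01100110
Mask: 11111111.11111111.11111111.11111000
AND operation:
Net:  00000100.00010111.10001001.01100000
Network: 4.23.137.96/29


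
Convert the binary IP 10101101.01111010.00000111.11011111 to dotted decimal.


10101101 = 173
01111010 = 122
00000111 = 7
11011111 = 223
IP: 173.122.7.223


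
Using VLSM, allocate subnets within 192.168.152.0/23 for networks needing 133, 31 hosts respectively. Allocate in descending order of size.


133 hosts -> /24 (254 usable): 192.168.152.0/24
31 hosts -> /26 (62 usable): 192.168.153.0/26
Allocation: 192.168.152.0/24 (133 hosts, 254 usable); 192.168.153.0/26 (31 hosts, 62 usable)


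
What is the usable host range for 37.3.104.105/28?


Network: 37.3.104.96
Broadcast: 37.3.104.111
First usable = network + 1
Last usable = broadcast - 1
Range: 37.3.104.97 to 37.3.104.110


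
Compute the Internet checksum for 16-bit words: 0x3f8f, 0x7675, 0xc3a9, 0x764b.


Sum all words (with carry folding):
+ 0x3f8f = 0x3f8f
+ 0x7675 = 0xb604
+ 0xc3a9 = 0x79ae
+ 0x764b = 0xeff9
One's complement: ~0xeff9
Checksum = 0x1006


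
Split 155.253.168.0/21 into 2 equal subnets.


New prefix = 21 + 1 = 22
Each subnet has 1024 addresses
  155.253.168.0/22
  155.253.172.0/22
Subnets: 155.253.168.0/22, 155.253.172.0/22


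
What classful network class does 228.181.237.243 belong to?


First octet: 228
Binary: 11100100
1110xxxx -> Class D (224-239)
Class D (multicast), default mask N/A


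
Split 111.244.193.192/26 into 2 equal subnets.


New prefix = 26 + 1 = 27
Each subnet has 32 addresses
  111.244.193.192/27
  111.244.193.224/27
Subnets: 111.244.193.192/27, 111.244.193.224/27


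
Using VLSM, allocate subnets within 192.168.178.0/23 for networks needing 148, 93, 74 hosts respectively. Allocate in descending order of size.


148 hosts -> /24 (254 usable): 192.168.178.0/24
93 hosts -> /25 (126 usable): 192.168.179.0/25
74 hosts -> /25 (126 usable): 192.168.179.128/25
Allocation: 192.168.178.0/24 (148 hosts, 254 usable); 192.168.179.0/25 (93 hosts, 126 usable); 192.168.179.128/25 (74 hosts, 126 usable)


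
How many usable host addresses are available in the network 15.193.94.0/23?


Host bits = 32 - 23 = 9
Total addresses = 2^9 = 512
Usable = total - 2 (network and broadcast)
Usable hosts: 510


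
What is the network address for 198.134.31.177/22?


IP:   11000110.10000110.00011111.10110001
Mask: 11111111.11111111.11111100.00000000
AND operation:
Net:  11000110.10000110.00011100.00000000
Network: 198.134.28.0/22


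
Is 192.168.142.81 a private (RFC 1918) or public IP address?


RFC 1918 private ranges:
  10.0.0.0/8 (10.0.0.0 - 10.255.255.255)
  172.16.0.0/12 (172.16.0.0 - 172.31.255.255)
  192.168.0.0/16 (192.168.0.0 - 192.168.255.255)
Private (in 192.168.0.0/16)


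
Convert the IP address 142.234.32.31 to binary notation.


142 = 10001110
234 = 11101010
32 = 00100000
31 = 00011111
Binary: 10001110.11101010.00100000.00011111


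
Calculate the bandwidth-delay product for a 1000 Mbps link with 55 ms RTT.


BDP = bandwidth * RTT
= 1000 Mbps * 55 ms
= 1000 * 1e6 * 55 / 1000 bits
= 55000000 bits
= 6875000 bytes
= 6713.8672 KB
BDP = 55000000 bits (6875000 bytes)


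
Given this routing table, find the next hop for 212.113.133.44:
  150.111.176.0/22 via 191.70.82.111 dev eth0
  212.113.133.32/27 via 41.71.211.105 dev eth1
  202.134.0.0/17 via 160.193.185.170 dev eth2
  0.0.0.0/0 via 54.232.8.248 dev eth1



Longest prefix match for 212.113.133.44:
  /22 150.111.176.0: no
  /27 212.113.133.32: MATCH
  /17 202.134.0.0: no
  /0 0.0.0.0: MATCH
Selected: next-hop 41.71.211.105 via eth1 (matched /27)


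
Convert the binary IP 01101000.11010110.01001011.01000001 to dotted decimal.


01101000 = 104
11010110 = 214
01001011 = 75
01000001 = 65
IP: 104.214.75.65


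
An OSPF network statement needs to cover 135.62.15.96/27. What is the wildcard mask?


Subnet mask: 255.255.255.224
Wildcard = 255.255.255.255 - subnet mask
255 - 255 = 0
255 - 255 = 0
255 - 255 = 0
255 - 224 = 31
Wildcard: 0.0.0.31


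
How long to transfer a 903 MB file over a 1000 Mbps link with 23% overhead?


Effective throughput = 1000 * (1 - 23/100) = 770 Mbps
File size in Mb = 903 * 8 = 7224 Mb
Time = 7224 / 770
Time = 9.3818 seconds


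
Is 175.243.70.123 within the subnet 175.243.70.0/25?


Subnet network: 175.243.70.0
Test IP AND mask: 175.243.70.0
Yes, 175.243.70.123 is in 175.243.70.0/25


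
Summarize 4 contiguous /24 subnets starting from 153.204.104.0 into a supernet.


Original prefix: /24
Number of subnets: 4 = 2^2
New prefix = 24 - 2 = 22
Supernet: 153.204.104.0/22


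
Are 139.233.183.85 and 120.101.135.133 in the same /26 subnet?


Mask: 255.255.255.192
139.233.183.85 AND mask = 139.233.183.64
120.101.135.133 AND mask = 120.101.135.128
No, different subnets (139.233.183.64 vs 120.101.135.128)


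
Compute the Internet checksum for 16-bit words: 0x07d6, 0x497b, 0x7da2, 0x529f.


Sum all words (with carry folding):
+ 0x07d6 = 0x07d6
+ 0x497b = 0x5151
+ 0x7da2 = 0xcef3
+ 0x529f = 0x2193
One's complement: ~0x2193
Checksum = 0xde6c


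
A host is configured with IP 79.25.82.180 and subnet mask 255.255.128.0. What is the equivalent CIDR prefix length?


Binary: 11111111.11111111.10000000.00000000
Count leading 1s
Prefix: /17


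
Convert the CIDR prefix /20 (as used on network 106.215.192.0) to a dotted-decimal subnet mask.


/20 means 20 network bits, 12 host bits
Binary: 11111111111111111111000000000000
Mask: 255.255.240.0


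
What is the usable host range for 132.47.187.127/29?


Network: 132.47.187.120
Broadcast: 132.47.187.127
First usable = network + 1
Last usable = broadcast - 1
Range: 132.47.187.121 to 132.47.187.126


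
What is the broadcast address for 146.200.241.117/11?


Network: 146.192.0.0/11
Host bits = 21
Set all host bits to 1:
Broadcast: 146.223.255.255


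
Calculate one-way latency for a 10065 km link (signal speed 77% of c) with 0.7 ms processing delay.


Speed = 0.77 * 3e5 km/s = 231000 km/s
Propagation delay = 10065 / 231000 = 0.0436 s = 43.5714 ms
Processing delay = 0.7 ms
Total one-way latency = 44.2714 ms


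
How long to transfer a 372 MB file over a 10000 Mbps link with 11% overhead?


Effective throughput = 10000 * (1 - 11/100) = 8900 Mbps
File size in Mb = 372 * 8 = 2976 Mb
Time = 2976 / 8900
Time = 0.3344 seconds


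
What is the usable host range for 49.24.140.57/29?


Network: 49.24.140.56
Broadcast: 49.24.140.63
First usable = network + 1
Last usable = broadcast - 1
Range: 49.24.140.57 to 49.24.140.62


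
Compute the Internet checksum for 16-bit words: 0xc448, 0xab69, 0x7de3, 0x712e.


Sum all words (with carry folding):
+ 0xc448 = 0xc448
+ 0xab69 = 0x6fb2
+ 0x7de3 = 0xed95
+ 0x712e = 0x5ec4
One's complement: ~0x5ec4
Checksum = 0xa13b


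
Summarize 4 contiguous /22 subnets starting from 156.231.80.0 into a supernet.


Original prefix: /22
Number of subnets: 4 = 2^2
New prefix = 22 - 2 = 20
Supernet: 156.231.80.0/20


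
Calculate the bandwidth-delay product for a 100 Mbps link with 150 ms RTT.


BDP = bandwidth * RTT
= 100 Mbps * 150 ms
= 100 * 1e6 * 150 / 1000 bits
= 15000000 bits
= 1875000 bytes
= 1831.0547 KB
BDP = 15000000 bits (1875000 bytes)


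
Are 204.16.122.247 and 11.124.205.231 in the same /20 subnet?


Mask: 255.255.240.0
204.16.122.247 AND mask = 204.16.112.0
11.124.205.231 AND mask = 11.124.192.0
No, different subnets (204.16.112.0 vs 11.124.192.0)


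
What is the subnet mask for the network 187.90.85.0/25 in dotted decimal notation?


/25 means 25 network bits, 7 host bits
Binary: 11111111111111111111111110000000
Mask: 255.255.255.128


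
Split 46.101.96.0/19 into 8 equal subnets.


New prefix = 19 + 3 = 22
Each subnet has 1024 addresses
  46.101.96.0/22
  46.101.100.0/22
  46.101.104.0/22
  46.101.108.0/22
  46.101.112.0/22
  46.101.116.0/22
  46.101.120.0/22
  46.101.124.0/22
Subnets: 46.101.96.0/22, 46.101.100.0/22, 46.101.104.0/22, 46.101.108.0/22, 46.101.112.0/22, 46.101.116.0/22, 46.101.120.0/22, 46.101.124.0/22
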